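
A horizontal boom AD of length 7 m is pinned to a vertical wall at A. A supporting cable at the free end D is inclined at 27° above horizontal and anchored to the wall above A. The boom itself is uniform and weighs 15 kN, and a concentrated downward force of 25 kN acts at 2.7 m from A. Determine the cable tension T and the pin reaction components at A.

T = 37.76 kN, A_x = 33.64 kN, A_y = 22.86 kN

ΣM about A: T·sin27°·7 − 15·3.5 − 25·2.7 = 0 → T = 120/(7·0.45399) = 37.7604 ≈ 37.76 kN.
ΣF_x = 0: A_x − T·cos27° = 0 → A_x = 37.7604 × 0.891007 = 33.64 kN.
ΣF_y = 0: A_y + T·sin27° − 15 − 25 = 0 → A_y = 40 − 37.7604 × 0.45399 = 22.86 kN.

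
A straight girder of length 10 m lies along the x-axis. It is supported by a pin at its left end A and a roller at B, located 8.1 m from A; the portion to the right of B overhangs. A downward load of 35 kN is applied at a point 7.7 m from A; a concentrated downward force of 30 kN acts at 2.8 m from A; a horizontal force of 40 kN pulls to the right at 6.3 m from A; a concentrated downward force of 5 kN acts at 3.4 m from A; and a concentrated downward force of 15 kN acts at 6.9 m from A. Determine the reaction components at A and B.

ΣM about A: B_y·8.1 − 35·7.7 − 30·2.8 − 5·3.4 − 15·6.9 = 0 → B_y = 474/8.1 = 58.5185 ≈ 58.52 kN.
ΣF_y = 0: A_y + 58.5185 − 35 − 30 − 5 − 15 = 0 → A_y = 26.48 kN.
ΣF_x = 0: A_x + 40 = 0 → A_x = -40.00 kN.

A_x = -40.00 kN, A_y = 26.48 kN, B_y = 58.52 kN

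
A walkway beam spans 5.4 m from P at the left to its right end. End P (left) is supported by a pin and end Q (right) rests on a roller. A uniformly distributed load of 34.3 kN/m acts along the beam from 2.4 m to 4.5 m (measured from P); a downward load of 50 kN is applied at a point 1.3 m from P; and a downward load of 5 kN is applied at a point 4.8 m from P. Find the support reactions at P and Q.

Resultant of the distributed load: 34.3 × 2.1 = 72.03 kN at 3.45 m from P.
Moments about P: Q_y·5.4 − (34.3·2.1)·3.45 − 50·1.3 − 5·4.8 = 0 → Q_y = 337.5035/5.4 = 62.5006 ≈ 62.50 kN.
ΣF_y = 0: P_y + 62.5006 − 34.3·2.1 − 50 − 5 = 0 → P_y = 64.53 kN.
ΣF_x = 0: no horizontal applied forces, so P_x = 0.

P_x = 0, P_y = 64.53 kN, Q_y = 62.50 kN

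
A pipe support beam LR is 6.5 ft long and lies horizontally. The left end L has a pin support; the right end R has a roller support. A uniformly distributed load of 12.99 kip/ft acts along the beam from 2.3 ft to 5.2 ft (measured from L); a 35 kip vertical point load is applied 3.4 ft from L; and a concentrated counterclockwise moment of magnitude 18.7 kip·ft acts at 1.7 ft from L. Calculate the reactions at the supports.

L_x = 0, L_y = 35.51 kip, R_y = 37.16 kip

Resultant of the distributed load: 12.99 × 2.9 = 37.671 kip at 3.75 ft from L.
ΣM about L: R_y·6.5 − (12.99·2.9)·3.75 − 35·3.4 + 18.7 = 0 → R_y = 241.56625/6.5 = 37.164 ≈ 37.16 kip.
ΣF_y = 0: L_y + 37.164 − 12.99·2.9 − 35 = 0 → L_y = 35.51 kip.
ΣF_x = 0: no horizontal applied forces, so L_x = 0.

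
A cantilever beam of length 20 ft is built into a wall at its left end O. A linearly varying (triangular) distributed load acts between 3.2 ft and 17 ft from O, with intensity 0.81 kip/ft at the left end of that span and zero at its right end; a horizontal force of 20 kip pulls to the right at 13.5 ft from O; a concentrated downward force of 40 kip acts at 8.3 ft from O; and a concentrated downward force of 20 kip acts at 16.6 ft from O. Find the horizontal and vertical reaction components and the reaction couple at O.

Resultant of the triangular load: ½ × 0.81 × 13.8 = 5.589 kip, acting at 7.8 ft from O (one-third of the span from the peak).
ΣF_x = 0: O_x + 20 = 0 → O_x = -20.00 kip.
ΣF_y = 0: O_y − ½·0.81·13.8 − 40 − 20 = 0 → O_y = 65.59 kip.
ΣM about O: M_O − (½·0.81·13.8)·7.8 − 40·8.3 − 20·16.6 = 0 → M_O = 707.6 kip·ft.

O_x = -20.00 kip, O_y = 65.59 kip, M_O = 707.6 kip·ft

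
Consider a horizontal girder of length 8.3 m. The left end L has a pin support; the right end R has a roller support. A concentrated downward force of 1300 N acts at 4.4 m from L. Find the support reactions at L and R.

L_x = 0, L_y = 610.8 N, R_y = 689.2 N

Moments about L: R_y·8.3 − 1300·4.4 = 0 → R_y = 5720/8.3 = 689.157 ≈ 689.2 N.
ΣF_y = 0: L_y + 689.157 − 1300 = 0 → L_y = 610.8 N.
ΣF_x = 0: no horizontal applied forces, so L_x = 0.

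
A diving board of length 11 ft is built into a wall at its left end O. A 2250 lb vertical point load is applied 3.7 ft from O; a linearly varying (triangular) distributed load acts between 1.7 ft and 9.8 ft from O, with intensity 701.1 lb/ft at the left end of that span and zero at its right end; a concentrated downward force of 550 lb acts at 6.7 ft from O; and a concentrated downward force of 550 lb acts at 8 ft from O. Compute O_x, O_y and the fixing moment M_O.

Resultant of the triangular load: ½ × 701.1 × 8.1 = 2839.455 lb, acting at 4.4 ft from O (one-third of the span from the peak).
ΣF_x = 0: O_x = 0.
ΣF_y = 0: O_y − 2250 − ½·701.1·8.1 − 550 − 550 = 0 → O_y = 6189 lb.
ΣM about O: M_O − 2250·3.7 − (½·701.1·8.1)·4.4 − 550·6.7 − 550·8 = 0 → M_O = 28900 lb·ft.

O_x = 0, O_y = 6189 lb, M_O = 28900 lb·ft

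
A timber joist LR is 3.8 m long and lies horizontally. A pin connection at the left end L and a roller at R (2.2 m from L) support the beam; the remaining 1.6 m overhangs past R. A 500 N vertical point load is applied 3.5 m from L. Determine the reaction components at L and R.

ΣM about L: R_y·2.2 − 500·3.5 = 0 → R_y = 1750/2.2 = 795.455 ≈ 795.5 N.
ΣF_y = 0: L_y + 795.455 − 500 = 0 → L_y = -295.5 N.
ΣF_x = 0: no horizontal applied forces, so L_x = 0.

L_x = 0, L_y = -295.5 N, R_y = 795.5 N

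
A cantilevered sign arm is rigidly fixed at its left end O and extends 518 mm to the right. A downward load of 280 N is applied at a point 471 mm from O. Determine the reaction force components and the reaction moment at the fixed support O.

O_x = 0, O_y = 280.0 N, M_O = 131900 N·mm

ΣF_x = 0: O_x = 0.
ΣF_y = 0: O_y − 280 = 0 → O_y = 280.0 N.
ΣM about O: M_O − 280·471 = 0 → M_O = 131900 N·mm.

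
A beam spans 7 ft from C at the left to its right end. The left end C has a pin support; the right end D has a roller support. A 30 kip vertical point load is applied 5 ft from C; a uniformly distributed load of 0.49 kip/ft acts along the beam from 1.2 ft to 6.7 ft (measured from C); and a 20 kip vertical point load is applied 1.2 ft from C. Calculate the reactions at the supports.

C_x = 0, C_y = 26.32 kip, D_y = 26.38 kip

Resultant of the distributed load: 0.49 × 5.5 = 2.695 kip at 3.95 ft from C.
Moments about C: D_y·7 − 30·5 − (0.49·5.5)·3.95 − 20·1.2 = 0 → D_y = 184.64525/7 = 26.3779 ≈ 26.38 kip.
ΣF_y = 0: C_y + 26.3779 − 30 − 0.49·5.5 − 20 = 0 → C_y = 26.32 kip.
ΣF_x = 0: no horizontal applied forces, so C_x = 0.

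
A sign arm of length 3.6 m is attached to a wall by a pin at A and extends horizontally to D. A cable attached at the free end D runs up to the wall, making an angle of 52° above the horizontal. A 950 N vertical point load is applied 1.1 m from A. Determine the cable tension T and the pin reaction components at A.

T = 368.4 N, A_x = 226.8 N, A_y = 659.7 N

ΣM about A: T·sin52°·3.6 − 950·1.1 = 0 → T = 1045/(3.6·0.788011) = 368.368 ≈ 368.4 N.
ΣF_x = 0: A_x − T·cos52° = 0 → A_x = 368.368 × 0.615661 = 226.8 N.
ΣF_y = 0: A_y + T·sin52° − 950 = 0 → A_y = 950 − 368.368 × 0.788011 = 659.7 N.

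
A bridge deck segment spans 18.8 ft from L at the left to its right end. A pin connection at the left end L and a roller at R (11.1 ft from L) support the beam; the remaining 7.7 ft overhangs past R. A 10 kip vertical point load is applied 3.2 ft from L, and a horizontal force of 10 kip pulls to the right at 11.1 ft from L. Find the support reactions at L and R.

Taking moments about L: R_y·11.1 − 10·3.2 = 0 → R_y = 32/11.1 = 2.88288 ≈ 2.883 kip.
ΣF_y = 0: L_y + 2.88288 − 10 = 0 → L_y = 7.117 kip.
ΣF_x = 0: L_x + 10 = 0 → L_x = -10.00 kip.

L_x = -10.00 kip, L_y = 7.117 kip, R_y = 2.883 kip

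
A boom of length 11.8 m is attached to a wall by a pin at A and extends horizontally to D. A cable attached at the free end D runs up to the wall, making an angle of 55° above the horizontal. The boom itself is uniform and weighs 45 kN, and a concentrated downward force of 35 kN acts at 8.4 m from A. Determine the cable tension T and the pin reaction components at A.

T = 57.88 kN, A_x = 33.20 kN, A_y = 32.58 kN

ΣM about A: T·sin55°·11.8 − 45·5.9 − 35·8.4 = 0 → T = 559.5/(11.8·0.819152) = 57.8833 ≈ 57.88 kN.
ΣF_x = 0: A_x − T·cos55° = 0 → A_x = 57.8833 × 0.573576 = 33.20 kN.
ΣF_y = 0: A_y + T·sin55° − 45 − 35 = 0 → A_y = 80 − 57.8833 × 0.819152 = 32.58 kN.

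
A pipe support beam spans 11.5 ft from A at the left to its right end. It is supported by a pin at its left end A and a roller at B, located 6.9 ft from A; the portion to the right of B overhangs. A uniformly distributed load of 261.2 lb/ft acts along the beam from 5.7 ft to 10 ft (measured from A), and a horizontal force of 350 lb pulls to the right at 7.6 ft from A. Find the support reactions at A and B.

Resultant of the distributed load: 261.2 × 4.3 = 1123.16 lb at 7.85 ft from A.
Taking moments about A: B_y·6.9 − (261.2·4.3)·7.85 = 0 → B_y = 8816.806/6.9 = 1277.8 ≈ 1278 lb.
ΣF_y = 0: A_y + 1277.8 − 261.2·4.3 = 0 → A_y = -154.6 lb.
ΣF_x = 0: A_x + 350 = 0 → A_x = -350.0 lb.

A_x = -350.0 lb, A_y = -154.6 lb, B_y = 1278 lb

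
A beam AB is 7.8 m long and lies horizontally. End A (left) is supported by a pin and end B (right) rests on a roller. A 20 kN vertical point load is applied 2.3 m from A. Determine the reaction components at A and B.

A_x = 0, A_y = 14.10 kN, B_y = 5.897 kN

Taking moments about A: B_y·7.8 − 20·2.3 = 0 → B_y = 46/7.8 = 5.89744 ≈ 5.897 kN.
ΣF_y = 0: A_y + 5.89744 − 20 = 0 → A_y = 14.10 kN.
ΣF_x = 0: no horizontal applied forces, so A_x = 0.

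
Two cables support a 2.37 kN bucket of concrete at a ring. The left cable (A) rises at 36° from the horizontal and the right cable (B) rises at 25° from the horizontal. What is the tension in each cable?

ΣF_x = 0: −T_A·cos36° + T_B·cos25° = 0 → T_B = 0.892651·T_A.
ΣF_y = 0: T_A·sin36° + T_B·sin25° = 2.37.
Substitute: T_A·(0.587785 + 0.892651·0.422618) = 2.37 → T_A = 2.45587 ≈ 2.456 kN.
Then T_B = 0.892651 × 2.45587 = 2.192 kN.

T_A = 2.456 kN, T_B = 2.192 kN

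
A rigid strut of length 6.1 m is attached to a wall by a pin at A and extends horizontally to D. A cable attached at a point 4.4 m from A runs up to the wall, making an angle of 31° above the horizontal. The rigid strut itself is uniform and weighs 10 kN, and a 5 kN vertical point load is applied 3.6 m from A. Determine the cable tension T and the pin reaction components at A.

ΣM about A: T·sin31°·4.4 − 10·3.05 − 5·3.6 = 0 → T = 48.5/(4.4·0.515038) = 21.4018 ≈ 21.40 kN.
ΣF_x = 0: A_x − T·cos31° = 0 → A_x = 21.4018 × 0.857167 = 18.34 kN.
ΣF_y = 0: A_y + T·sin31° − 10 − 5 = 0 → A_y = 15 − 21.4018 × 0.515038 = 3.977 kN.

T = 21.40 kN, A_x = 18.34 kN, A_y = 3.977 kN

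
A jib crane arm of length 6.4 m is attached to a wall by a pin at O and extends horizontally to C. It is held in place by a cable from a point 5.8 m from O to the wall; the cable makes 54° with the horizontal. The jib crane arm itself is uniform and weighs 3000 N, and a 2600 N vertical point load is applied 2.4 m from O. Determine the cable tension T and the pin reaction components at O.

T = 3376 N, O_x = 1984 N, O_y = 2869 N

ΣM about O: T·sin54°·5.8 − 3000·3.2 − 2600·2.4 = 0 → T = 15840/(5.8·0.809017) = 3375.74 ≈ 3376 N.
ΣF_x = 0: O_x − T·cos54° = 0 → O_x = 3375.74 × 0.587785 = 1984 N.
ΣF_y = 0: O_y + T·sin54° − 3000 − 2600 = 0 → O_y = 5600 − 3375.74 × 0.809017 = 2869 N.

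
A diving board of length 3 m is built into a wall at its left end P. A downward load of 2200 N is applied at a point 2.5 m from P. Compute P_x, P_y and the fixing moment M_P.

P_x = 0, P_y = 2200 N, M_P = 5500 N·m

ΣF_x = 0: P_x = 0.
ΣF_y = 0: P_y − 2200 = 0 → P_y = 2200 N.
ΣM about P: M_P − 2200·2.5 = 0 → M_P = 5500 N·m.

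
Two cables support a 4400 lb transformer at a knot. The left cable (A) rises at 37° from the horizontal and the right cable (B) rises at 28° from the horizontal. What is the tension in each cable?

T_A = 4287 lb, T_B = 3877 lb

ΣF_x = 0: −T_A·cos37° + T_B·cos28° = 0 → T_B = 0.904511·T_A.
ΣF_y = 0: T_A·sin37° + T_B·sin28° = 4400.
Substitute: T_A·(0.601815 + 0.904511·0.469472) = 4400 → T_A = 4286.59 ≈ 4287 lb.
Then T_B = 0.904511 × 4286.59 = 3877 lb.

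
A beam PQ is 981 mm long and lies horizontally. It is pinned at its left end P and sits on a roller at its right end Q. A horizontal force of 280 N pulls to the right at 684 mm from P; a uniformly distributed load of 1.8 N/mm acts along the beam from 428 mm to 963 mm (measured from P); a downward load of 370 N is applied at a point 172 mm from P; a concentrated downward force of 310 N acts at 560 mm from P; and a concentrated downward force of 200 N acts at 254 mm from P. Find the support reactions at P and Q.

Resultant of the distributed load: 1.8 × 535 = 963 N at 695.5 mm from P.
Taking moments about P: Q_y·981 − (1.8·535)·695.5 − 370·172 − 310·560 − 200·254 = 0 → Q_y = 957806.5/981 = 976.357 ≈ 976.4 N.
ΣF_y = 0: P_y + 976.357 − 1.8·535 − 370 − 310 − 200 = 0 → P_y = 866.6 N.
ΣF_x = 0: P_x + 280 = 0 → P_x = -280.0 N.

P_x = -280.0 N, P_y = 866.6 N, Q_y = 976.4 N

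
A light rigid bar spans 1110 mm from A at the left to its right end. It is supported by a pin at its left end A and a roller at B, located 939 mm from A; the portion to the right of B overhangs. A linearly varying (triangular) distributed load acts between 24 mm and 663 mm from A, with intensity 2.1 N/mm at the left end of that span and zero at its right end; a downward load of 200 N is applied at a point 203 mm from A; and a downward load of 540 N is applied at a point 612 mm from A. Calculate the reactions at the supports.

A_x = 0, A_y = 846.4 N, B_y = 564.5 N

Resultant of the triangular load: ½ × 2.1 × 639 = 670.95 N, acting at 237 mm from A (one-third of the span from the peak).
Taking moments about A: B_y·939 − (½·2.1·639)·237 − 200·203 − 540·612 = 0 → B_y = 530095.15/939 = 564.532 ≈ 564.5 N.
ΣF_y = 0: A_y + 564.532 − ½·2.1·639 − 200 − 540 = 0 → A_y = 846.4 N.
ΣF_x = 0: no horizontal applied forces, so A_x = 0.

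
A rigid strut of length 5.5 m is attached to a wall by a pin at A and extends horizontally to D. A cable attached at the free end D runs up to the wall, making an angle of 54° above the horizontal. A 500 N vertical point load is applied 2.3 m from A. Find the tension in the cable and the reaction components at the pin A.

T = 258.5 N, A_x = 151.9 N, A_y = 290.9 N

ΣM about A: T·sin54°·5.5 − 500·2.3 = 0 → T = 1150/(5.5·0.809017) = 258.451 ≈ 258.5 N.
ΣF_x = 0: A_x − T·cos54° = 0 → A_x = 258.451 × 0.587785 = 151.9 N.
ΣF_y = 0: A_y + T·sin54° − 500 = 0 → A_y = 500 − 258.451 × 0.809017 = 290.9 N.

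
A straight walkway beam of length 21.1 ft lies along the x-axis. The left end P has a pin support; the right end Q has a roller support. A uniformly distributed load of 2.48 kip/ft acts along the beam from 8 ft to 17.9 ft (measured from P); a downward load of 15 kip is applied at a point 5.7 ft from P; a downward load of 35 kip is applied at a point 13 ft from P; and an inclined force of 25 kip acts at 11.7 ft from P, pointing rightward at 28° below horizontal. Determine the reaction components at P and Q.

Resultant of the distributed load: 2.48 × 9.9 = 24.552 kip at 12.95 ft from P.
Taking moments about P: Q_y·21.1 − (2.48·9.9)·12.95 − 15·5.7 − 35·13 − 25·sin28°·11.7 = 0 → Q_y = 995.769/21.1 = 47.1928 ≈ 47.19 kip.
ΣF_y = 0: P_y + 47.1928 − 2.48·9.9 − 15 − 35 − 25·sin28° = 0 → P_y = 39.10 kip.
ΣF_x = 0: P_x + 25·cos28° = 0 → P_x = -22.07 kip.

P_x = -22.07 kip, P_y = 39.10 kip, Q_y = 47.19 kip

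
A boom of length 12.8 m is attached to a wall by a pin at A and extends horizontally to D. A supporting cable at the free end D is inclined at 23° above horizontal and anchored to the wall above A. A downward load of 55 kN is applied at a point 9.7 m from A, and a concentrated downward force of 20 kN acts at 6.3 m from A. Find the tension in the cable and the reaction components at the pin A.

T = 131.9 kN, A_x = 121.4 kN, A_y = 23.48 kN

ΣM about A: T·sin23°·12.8 − 55·9.7 − 20·6.3 = 0 → T = 659.5/(12.8·0.390731) = 131.864 ≈ 131.9 kN.
ΣF_x = 0: A_x − T·cos23° = 0 → A_x = 131.864 × 0.920505 = 121.4 kN.
ΣF_y = 0: A_y + T·sin23° − 55 − 20 = 0 → A_y = 75 − 131.864 × 0.390731 = 23.48 kN.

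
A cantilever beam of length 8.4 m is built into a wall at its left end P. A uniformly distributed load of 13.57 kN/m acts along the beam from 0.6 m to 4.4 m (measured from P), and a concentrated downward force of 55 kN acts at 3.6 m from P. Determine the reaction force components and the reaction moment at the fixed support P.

P_x = 0, P_y = 106.6 kN, M_P = 326.9 kN·m

Resultant of the distributed load: 13.57 × 3.8 = 51.566 kN at 2.5 m from P.
ΣF_x = 0: P_x = 0.
ΣF_y = 0: P_y − 13.57·3.8 − 55 = 0 → P_y = 106.6 kN.
ΣM about P: M_P − (13.57·3.8)·2.5 − 55·3.6 = 0 → M_P = 326.9 kN·m.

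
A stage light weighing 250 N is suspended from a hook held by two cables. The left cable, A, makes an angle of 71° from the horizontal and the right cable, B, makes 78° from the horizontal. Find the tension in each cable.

ΣF_x = 0: −T_A·cos71° + T_B·cos78° = 0 → T_B = 1.5659·T_A.
ΣF_y = 0: T_A·sin71° + T_B·sin78° = 250.
Substitute: T_A·(0.945519 + 1.5659·0.978148) = 250 → T_A = 100.92 ≈ 100.9 N.
Then T_B = 1.5659 × 100.92 = 158.0 N.

T_A = 100.9 N, T_B = 158.0 N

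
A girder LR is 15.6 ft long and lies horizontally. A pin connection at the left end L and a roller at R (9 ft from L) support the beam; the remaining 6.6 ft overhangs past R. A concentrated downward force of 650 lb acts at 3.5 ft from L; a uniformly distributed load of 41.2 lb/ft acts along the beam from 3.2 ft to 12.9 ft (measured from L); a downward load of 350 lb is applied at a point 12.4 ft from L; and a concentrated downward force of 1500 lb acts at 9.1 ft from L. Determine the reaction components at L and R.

L_x = 0, L_y = 290.5 lb, R_y = 2609 lb

Resultant of the distributed load: 41.2 × 9.7 = 399.64 lb at 8.05 ft from L.
ΣM about L: R_y·9 − 650·3.5 − (41.2·9.7)·8.05 − 350·12.4 − 1500·9.1 = 0 → R_y = 23482.102/9 = 2609.12 ≈ 2609 lb.
ΣF_y = 0: L_y + 2609.12 − 650 − 41.2·9.7 − 350 − 1500 = 0 → L_y = 290.5 lb.
ΣF_x = 0: no horizontal applied forces, so L_x = 0.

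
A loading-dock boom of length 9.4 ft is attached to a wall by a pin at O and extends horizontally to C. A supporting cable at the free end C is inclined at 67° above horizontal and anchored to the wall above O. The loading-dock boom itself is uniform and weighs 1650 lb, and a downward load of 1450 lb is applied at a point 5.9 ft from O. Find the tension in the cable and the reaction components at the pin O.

ΣM about O: T·sin67°·9.4 − 1650·4.7 − 1450·5.9 = 0 → T = 16310/(9.4·0.920505) = 1884.95 ≈ 1885 lb.
ΣF_x = 0: O_x − T·cos67° = 0 → O_x = 1884.95 × 0.390731 = 736.5 lb.
ΣF_y = 0: O_y + T·sin67° − 1650 − 1450 = 0 → O_y = 3100 − 1884.95 × 0.920505 = 1365 lb.

T = 1885 lb, O_x = 736.5 lb, O_y = 1365 lb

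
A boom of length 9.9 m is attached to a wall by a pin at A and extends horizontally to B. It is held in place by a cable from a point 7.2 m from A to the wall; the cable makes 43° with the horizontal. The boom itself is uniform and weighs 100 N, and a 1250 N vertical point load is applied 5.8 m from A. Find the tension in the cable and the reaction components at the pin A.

T = 1577 N, A_x = 1154 N, A_y = 274.3 N

ΣM about A: T·sin43°·7.2 − 100·4.95 − 1250·5.8 = 0 → T = 7745/(7.2·0.681998) = 1577.27 ≈ 1577 N.
ΣF_x = 0: A_x − T·cos43° = 0 → A_x = 1577.27 × 0.731354 = 1154 N.
ΣF_y = 0: A_y + T·sin43° − 100 − 1250 = 0 → A_y = 1350 − 1577.27 × 0.681998 = 274.3 N.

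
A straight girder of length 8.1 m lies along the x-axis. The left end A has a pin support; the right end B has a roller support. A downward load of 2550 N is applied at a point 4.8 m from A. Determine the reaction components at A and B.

A_x = 0, A_y = 1039 N, B_y = 1511 N

Moments about A: B_y·8.1 − 2550·4.8 = 0 → B_y = 12240/8.1 = 1511.11 ≈ 1511 N.
ΣF_y = 0: A_y + 1511.11 − 2550 = 0 → A_y = 1039 N.
ΣF_x = 0: no horizontal applied forces, so A_x = 0.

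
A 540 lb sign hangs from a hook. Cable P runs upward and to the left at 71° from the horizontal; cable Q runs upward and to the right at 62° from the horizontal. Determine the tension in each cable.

ΣF_x = 0: −T_P·cos71° + T_Q·cos62° = 0 → T_Q = 0.693478·T_P.
ΣF_y = 0: T_P·sin71° + T_Q·sin62° = 540.
Substitute: T_P·(0.945519 + 0.693478·0.882948) = 540 → T_P = 346.637 ≈ 346.6 lb.
Then T_Q = 0.693478 × 346.637 = 240.4 lb.

T_P = 346.6 lb, T_Q = 240.4 lb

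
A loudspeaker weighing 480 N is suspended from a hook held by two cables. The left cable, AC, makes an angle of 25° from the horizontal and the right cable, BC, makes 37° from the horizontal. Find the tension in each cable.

ΣF_x = 0: −T_AC·cos25° + T_BC·cos37° = 0 → T_BC = 1.13482·T_AC.
ΣF_y = 0: T_AC·sin25° + T_BC·sin37° = 480.
Substitute: T_AC·(0.422618 + 1.13482·0.601815) = 480 → T_AC = 434.165 ≈ 434.2 N.
Then T_BC = 1.13482 × 434.165 = 492.7 N.

T_AC = 434.2 N, T_BC = 492.7 N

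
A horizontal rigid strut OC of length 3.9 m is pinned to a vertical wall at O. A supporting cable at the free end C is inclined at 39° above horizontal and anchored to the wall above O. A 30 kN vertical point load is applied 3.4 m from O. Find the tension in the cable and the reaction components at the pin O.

T = 41.56 kN, O_x = 32.30 kN, O_y = 3.846 kN

ΣM about O: T·sin39°·3.9 − 30·3.4 = 0 → T = 102/(3.9·0.62932) = 41.5589 ≈ 41.56 kN.
ΣF_x = 0: O_x − T·cos39° = 0 → O_x = 41.5589 × 0.777146 = 32.30 kN.
ΣF_y = 0: O_y + T·sin39° − 30 = 0 → O_y = 30 − 41.5589 × 0.62932 = 3.846 kN.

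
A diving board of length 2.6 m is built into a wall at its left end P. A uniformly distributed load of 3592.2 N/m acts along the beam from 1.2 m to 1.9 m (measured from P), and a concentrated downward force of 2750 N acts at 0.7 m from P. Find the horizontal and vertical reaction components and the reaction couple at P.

Resultant of the distributed load: 3592.2 × 0.7 = 2514.54 N at 1.55 m from P.
ΣF_x = 0: P_x = 0.
ΣF_y = 0: P_y − 3592.2·0.7 − 2750 = 0 → P_y = 5265 N.
ΣM about P: M_P − (3592.2·0.7)·1.55 − 2750·0.7 = 0 → M_P = 5823 N·m.

P_x = 0, P_y = 5265 N, M_P = 5823 N·m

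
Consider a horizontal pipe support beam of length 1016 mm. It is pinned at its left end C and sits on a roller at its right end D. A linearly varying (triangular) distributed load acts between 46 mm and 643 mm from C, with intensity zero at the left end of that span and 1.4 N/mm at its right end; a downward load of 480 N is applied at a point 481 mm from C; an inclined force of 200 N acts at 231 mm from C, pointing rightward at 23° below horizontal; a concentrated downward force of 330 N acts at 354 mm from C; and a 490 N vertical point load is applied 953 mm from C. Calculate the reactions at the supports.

C_x = -184.1 N, C_y = 793.8 N, D_y = 1002 N

Resultant of the triangular load: ½ × 1.4 × 597 = 417.9 N, acting at 444 mm from C (one-third of the span from the peak).
ΣM about C: D_y·1016 − (½·1.4·597)·444 − 480·481 − 200·sin23°·231 − 330·354 − 490·953 = 0 → D_y = 1018270/1016 = 1002.23 ≈ 1002 N.
ΣF_y = 0: C_y + 1002.23 − ½·1.4·597 − 480 − 200·sin23° − 330 − 490 = 0 → C_y = 793.8 N.
ΣF_x = 0: C_x + 200·cos23° = 0 → C_x = -184.1 N.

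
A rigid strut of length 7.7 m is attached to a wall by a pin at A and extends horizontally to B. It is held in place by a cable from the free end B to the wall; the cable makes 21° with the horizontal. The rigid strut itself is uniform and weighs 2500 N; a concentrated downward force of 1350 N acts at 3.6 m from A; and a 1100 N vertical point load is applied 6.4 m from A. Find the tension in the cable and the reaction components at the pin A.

ΣM about A: T·sin21°·7.7 − 2500·3.85 − 1350·3.6 − 1100·6.4 = 0 → T = 21525/(7.7·0.358368) = 7800.51 ≈ 7801 N.
ΣF_x = 0: A_x − T·cos21° = 0 → A_x = 7800.51 × 0.93358 = 7282 N.
ΣF_y = 0: A_y + T·sin21° − 2500 − 1350 − 1100 = 0 → A_y = 4950 − 7800.51 × 0.358368 = 2155 N.

T = 7801 N, A_x = 7282 N, A_y = 2155 N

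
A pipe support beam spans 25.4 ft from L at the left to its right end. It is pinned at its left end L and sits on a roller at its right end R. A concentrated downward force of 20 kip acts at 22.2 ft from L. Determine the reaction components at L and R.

Taking moments about L: R_y·25.4 − 20·22.2 = 0 → R_y = 444/25.4 = 17.4803 ≈ 17.48 kip.
ΣF_y = 0: L_y + 17.4803 − 20 = 0 → L_y = 2.520 kip.
ΣF_x = 0: no horizontal applied forces, so L_x = 0.

L_x = 0, L_y = 2.520 kip, R_y = 17.48 kip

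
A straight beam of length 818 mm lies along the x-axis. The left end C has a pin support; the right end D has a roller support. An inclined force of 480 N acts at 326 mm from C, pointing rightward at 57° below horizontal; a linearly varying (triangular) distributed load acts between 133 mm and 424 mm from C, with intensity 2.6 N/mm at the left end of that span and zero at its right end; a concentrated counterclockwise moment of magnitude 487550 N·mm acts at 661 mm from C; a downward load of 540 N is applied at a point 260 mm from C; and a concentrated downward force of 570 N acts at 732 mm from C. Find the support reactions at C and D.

Resultant of the triangular load: ½ × 2.6 × 291 = 378.3 N, acting at 230 mm from C (one-third of the span from the peak).
ΣM about C: D_y·818 − 480·sin57°·326 − (½·2.6·291)·230 + 487550 − 540·260 − 570·732 = 0 → D_y = 288334/818 = 352.487 ≈ 352.5 N.
ΣF_y = 0: C_y + 352.487 − 480·sin57° − ½·2.6·291 − 540 − 570 = 0 → C_y = 1538 N.
ΣF_x = 0: C_x + 480·cos57° = 0 → C_x = -261.4 N.

C_x = -261.4 N, C_y = 1538 N, D_y = 352.5 N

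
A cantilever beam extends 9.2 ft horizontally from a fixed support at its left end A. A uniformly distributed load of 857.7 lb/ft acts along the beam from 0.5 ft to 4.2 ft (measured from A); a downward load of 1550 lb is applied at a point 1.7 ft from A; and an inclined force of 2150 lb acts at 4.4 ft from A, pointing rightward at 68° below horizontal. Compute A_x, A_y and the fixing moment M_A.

Resultant of the distributed load: 857.7 × 3.7 = 3173.49 lb at 2.35 ft from A.
ΣF_x = 0: A_x + 2150·cos68° = 0 → A_x = -805.4 lb.
ΣF_y = 0: A_y − 857.7·3.7 − 1550 − 2150·sin68° = 0 → A_y = 6717 lb.
ΣM about A: M_A − (857.7·3.7)·2.35 − 1550·1.7 − 2150·sin68°·4.4 = 0 → M_A = 18860 lb·ft.

A_x = -805.4 lb, A_y = 6717 lb, M_A = 18860 lb·ft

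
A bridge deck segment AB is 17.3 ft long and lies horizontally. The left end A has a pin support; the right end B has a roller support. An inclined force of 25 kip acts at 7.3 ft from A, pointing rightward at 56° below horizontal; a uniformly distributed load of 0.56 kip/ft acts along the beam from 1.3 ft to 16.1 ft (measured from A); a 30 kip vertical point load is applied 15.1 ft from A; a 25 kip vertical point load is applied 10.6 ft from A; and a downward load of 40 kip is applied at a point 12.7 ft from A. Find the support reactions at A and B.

A_x = -13.98 kip, A_y = 40.23 kip, B_y = 83.78 kip

Resultant of the distributed load: 0.56 × 14.8 = 8.288 kip at 8.7 ft from A.
Moments about A: B_y·17.3 − 25·sin56°·7.3 − (0.56·14.8)·8.7 − 30·15.1 − 25·10.6 − 40·12.7 = 0 → B_y = 1449.4/17.3 = 83.7803 ≈ 83.78 kip.
ΣF_y = 0: A_y + 83.7803 − 25·sin56° − 0.56·14.8 − 30 − 25 − 40 = 0 → A_y = 40.23 kip.
ΣF_x = 0: A_x + 25·cos56° = 0 → A_x = -13.98 kip.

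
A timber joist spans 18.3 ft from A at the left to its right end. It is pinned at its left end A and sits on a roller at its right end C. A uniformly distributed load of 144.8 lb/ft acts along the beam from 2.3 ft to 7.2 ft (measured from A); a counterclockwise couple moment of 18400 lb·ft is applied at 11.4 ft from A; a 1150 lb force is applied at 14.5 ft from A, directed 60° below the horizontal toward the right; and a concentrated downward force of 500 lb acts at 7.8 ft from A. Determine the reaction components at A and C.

Resultant of the distributed load: 144.8 × 4.9 = 709.52 lb at 4.75 ft from A.
ΣM about A: C_y·18.3 − (144.8·4.9)·4.75 + 18400 − 1150·sin60°·14.5 − 500·7.8 = 0 → C_y = 3311.19/18.3 = 180.939 ≈ 180.9 lb.
ΣF_y = 0: A_y + 180.939 − 144.8·4.9 − 1150·sin60° − 500 = 0 → A_y = 2025 lb.
ΣF_x = 0: A_x + 1150·cos60° = 0 → A_x = -575.0 lb.

A_x = -575.0 lb, A_y = 2025 lb, C_y = 180.9 lb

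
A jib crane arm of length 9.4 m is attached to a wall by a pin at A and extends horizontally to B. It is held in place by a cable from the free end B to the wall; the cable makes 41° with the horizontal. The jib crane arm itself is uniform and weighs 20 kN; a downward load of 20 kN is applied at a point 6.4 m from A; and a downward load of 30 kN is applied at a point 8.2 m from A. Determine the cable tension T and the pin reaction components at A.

T = 75.89 kN, A_x = 57.27 kN, A_y = 20.21 kN

ΣM about A: T·sin41°·9.4 − 20·4.7 − 20·6.4 − 30·8.2 = 0 → T = 468/(9.4·0.656059) = 75.8883 ≈ 75.89 kN.
ΣF_x = 0: A_x − T·cos41° = 0 → A_x = 75.8883 × 0.75471 = 57.27 kN.
ΣF_y = 0: A_y + T·sin41° − 20 − 20 − 30 = 0 → A_y = 70 − 75.8883 × 0.656059 = 20.21 kN.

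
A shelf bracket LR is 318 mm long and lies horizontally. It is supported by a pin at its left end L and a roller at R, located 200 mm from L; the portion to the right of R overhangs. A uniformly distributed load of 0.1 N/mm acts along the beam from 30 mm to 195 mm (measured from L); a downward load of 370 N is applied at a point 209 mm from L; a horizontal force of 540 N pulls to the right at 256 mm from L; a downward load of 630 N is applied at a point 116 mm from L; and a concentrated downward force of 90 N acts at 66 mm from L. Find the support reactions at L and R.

L_x = -540.0 N, L_y = 315.5 N, R_y = 791.0 N

Resultant of the distributed load: 0.1 × 165 = 16.5 N at 112.5 mm from L.
Taking moments about L: R_y·200 − (0.1·165)·112.5 − 370·209 − 630·116 − 90·66 = 0 → R_y = 158206.25/200 = 791.031 ≈ 791.0 N.
ΣF_y = 0: L_y + 791.031 − 0.1·165 − 370 − 630 − 90 = 0 → L_y = 315.5 N.
ΣF_x = 0: L_x + 540 = 0 → L_x = -540.0 N.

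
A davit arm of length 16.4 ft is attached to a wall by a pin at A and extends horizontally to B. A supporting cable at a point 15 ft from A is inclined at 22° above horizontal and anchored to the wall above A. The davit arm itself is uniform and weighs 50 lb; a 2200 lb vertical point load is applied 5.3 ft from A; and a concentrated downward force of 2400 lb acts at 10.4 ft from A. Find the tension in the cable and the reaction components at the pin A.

ΣM about A: T·sin22°·15 − 50·8.2 − 2200·5.3 − 2400·10.4 = 0 → T = 37030/(15·0.374607) = 6590.02 ≈ 6590 lb.
ΣF_x = 0: A_x − T·cos22° = 0 → A_x = 6590.02 × 0.927184 = 6110 lb.
ΣF_y = 0: A_y + T·sin22° − 50 − 2200 − 2400 = 0 → A_y = 4650 − 6590.02 × 0.374607 = 2181 lb.

T = 6590 lb, A_x = 6110 lb, A_y = 2181 lb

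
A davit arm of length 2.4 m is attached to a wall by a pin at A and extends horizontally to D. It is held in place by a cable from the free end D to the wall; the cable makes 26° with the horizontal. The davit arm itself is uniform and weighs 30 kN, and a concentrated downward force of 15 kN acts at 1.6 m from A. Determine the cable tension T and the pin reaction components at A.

T = 57.03 kN, A_x = 51.26 kN, A_y = 20.00 kN

ΣM about A: T·sin26°·2.4 − 30·1.2 − 15·1.6 = 0 → T = 60/(2.4·0.438371) = 57.0293 ≈ 57.03 kN.
ΣF_x = 0: A_x − T·cos26° = 0 → A_x = 57.0293 × 0.898794 = 51.26 kN.
ΣF_y = 0: A_y + T·sin26° − 30 − 15 = 0 → A_y = 45 − 57.0293 × 0.438371 = 20.00 kN.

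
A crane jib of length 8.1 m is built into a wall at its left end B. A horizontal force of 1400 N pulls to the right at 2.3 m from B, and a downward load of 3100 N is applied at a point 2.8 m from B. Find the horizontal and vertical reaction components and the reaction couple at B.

B_x = -1400 N, B_y = 3100 N, M_B = 8680 N·m

ΣF_x = 0: B_x + 1400 = 0 → B_x = -1400 N.
ΣF_y = 0: B_y − 3100 = 0 → B_y = 3100 N.
ΣM about B: M_B − 3100·2.8 = 0 → M_B = 8680 N·m.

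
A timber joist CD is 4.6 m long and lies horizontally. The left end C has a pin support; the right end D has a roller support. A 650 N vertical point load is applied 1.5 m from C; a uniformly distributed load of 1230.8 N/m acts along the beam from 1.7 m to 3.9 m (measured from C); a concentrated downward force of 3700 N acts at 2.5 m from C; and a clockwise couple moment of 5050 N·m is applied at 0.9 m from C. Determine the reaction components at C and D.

Resultant of the distributed load: 1230.8 × 2.2 = 2707.76 N at 2.8 m from C.
Moments about C: D_y·4.6 − 650·1.5 − (1230.8·2.2)·2.8 − 3700·2.5 − 5050 = 0 → D_y = 22856.728/4.6 = 4968.85 ≈ 4969 N.
ΣF_y = 0: C_y + 4968.85 − 650 − 1230.8·2.2 − 3700 = 0 → C_y = 2089 N.
ΣF_x = 0: no horizontal applied forces, so C_x = 0.

C_x = 0, C_y = 2089 N, D_y = 4969 N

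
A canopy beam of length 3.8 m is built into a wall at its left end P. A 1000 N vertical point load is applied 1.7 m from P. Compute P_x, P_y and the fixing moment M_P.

P_x = 0, P_y = 1000 N, M_P = 1700 N·m

ΣF_x = 0: P_x = 0.
ΣF_y = 0: P_y − 1000 = 0 → P_y = 1000 N.
ΣM about P: M_P − 1000·1.7 = 0 → M_P = 1700 N·m.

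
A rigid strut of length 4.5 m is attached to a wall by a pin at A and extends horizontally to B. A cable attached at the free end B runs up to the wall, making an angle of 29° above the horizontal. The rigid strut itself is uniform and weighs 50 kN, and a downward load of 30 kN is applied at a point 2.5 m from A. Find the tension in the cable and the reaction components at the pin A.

ΣM about A: T·sin29°·4.5 − 50·2.25 − 30·2.5 = 0 → T = 187.5/(4.5·0.48481) = 85.9443 ≈ 85.94 kN.
ΣF_x = 0: A_x − T·cos29° = 0 → A_x = 85.9443 × 0.87462 = 75.17 kN.
ΣF_y = 0: A_y + T·sin29° − 50 − 30 = 0 → A_y = 80 − 85.9443 × 0.48481 = 38.33 kN.

T = 85.94 kN, A_x = 75.17 kN, A_y = 38.33 kN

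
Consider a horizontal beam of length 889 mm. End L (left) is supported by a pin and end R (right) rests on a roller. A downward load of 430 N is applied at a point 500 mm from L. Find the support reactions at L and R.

ΣM about L: R_y·889 − 430·500 = 0 → R_y = 215000/889 = 241.845 ≈ 241.8 N.
ΣF_y = 0: L_y + 241.845 − 430 = 0 → L_y = 188.2 N.
ΣF_x = 0: no horizontal applied forces, so L_x = 0.

L_x = 0, L_y = 188.2 N, R_y = 241.8 N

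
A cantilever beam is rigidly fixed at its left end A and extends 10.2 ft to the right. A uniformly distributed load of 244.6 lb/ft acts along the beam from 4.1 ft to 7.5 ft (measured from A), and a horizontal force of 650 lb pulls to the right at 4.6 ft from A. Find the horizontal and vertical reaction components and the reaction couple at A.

Resultant of the distributed load: 244.6 × 3.4 = 831.64 lb at 5.8 ft from A.
ΣF_x = 0: A_x + 650 = 0 → A_x = -650.0 lb.
ΣF_y = 0: A_y − 244.6·3.4 = 0 → A_y = 831.6 lb.
ΣM about A: M_A − (244.6·3.4)·5.8 = 0 → M_A = 4824 lb·ft.

A_x = -650.0 lb, A_y = 831.6 lb, M_A = 4824 lb·ft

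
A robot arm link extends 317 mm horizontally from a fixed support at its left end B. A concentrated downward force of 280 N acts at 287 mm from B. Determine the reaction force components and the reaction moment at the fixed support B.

ΣF_x = 0: B_x = 0.
ΣF_y = 0: B_y − 280 = 0 → B_y = 280.0 N.
ΣM about B: M_B − 280·287 = 0 → M_B = 80360 N·mm.

B_x = 0, B_y = 280.0 N, M_B = 80360 N·mm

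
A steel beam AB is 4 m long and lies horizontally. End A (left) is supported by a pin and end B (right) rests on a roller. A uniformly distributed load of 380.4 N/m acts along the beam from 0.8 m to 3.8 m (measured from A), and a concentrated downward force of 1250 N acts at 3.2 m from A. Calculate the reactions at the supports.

A_x = 0, A_y = 735.0 N, B_y = 1656 N

Resultant of the distributed load: 380.4 × 3 = 1141.2 N at 2.3 m from A.
Moments about A: B_y·4 − (380.4·3)·2.3 − 1250·3.2 = 0 → B_y = 6624.76/4 = 1656.19 ≈ 1656 N.
ΣF_y = 0: A_y + 1656.19 − 380.4·3 − 1250 = 0 → A_y = 735.0 N.
ΣF_x = 0: no horizontal applied forces, so A_x = 0.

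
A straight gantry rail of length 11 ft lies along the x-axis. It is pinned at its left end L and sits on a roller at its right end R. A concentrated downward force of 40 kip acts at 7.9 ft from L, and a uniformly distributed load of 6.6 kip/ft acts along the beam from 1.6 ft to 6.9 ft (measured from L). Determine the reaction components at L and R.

L_x = 0, L_y = 32.74 kip, R_y = 42.24 kip

Resultant of the distributed load: 6.6 × 5.3 = 34.98 kip at 4.25 ft from L.
ΣM about L: R_y·11 − 40·7.9 − (6.6·5.3)·4.25 = 0 → R_y = 464.665/11 = 42.2423 ≈ 42.24 kip.
ΣF_y = 0: L_y + 42.2423 − 40 − 6.6·5.3 = 0 → L_y = 32.74 kip.
ΣF_x = 0: no horizontal applied forces, so L_x = 0.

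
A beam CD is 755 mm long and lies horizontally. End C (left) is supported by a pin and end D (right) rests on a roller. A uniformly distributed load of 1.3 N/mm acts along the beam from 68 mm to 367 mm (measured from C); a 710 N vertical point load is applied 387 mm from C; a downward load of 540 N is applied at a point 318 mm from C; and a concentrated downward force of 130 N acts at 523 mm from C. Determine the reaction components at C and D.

Resultant of the distributed load: 1.3 × 299 = 388.7 N at 217.5 mm from C.
Moments about C: D_y·755 − (1.3·299)·217.5 − 710·387 − 540·318 − 130·523 = 0 → D_y = 599022.25/755 = 793.407 ≈ 793.4 N.
ΣF_y = 0: C_y + 793.407 − 1.3·299 − 710 − 540 − 130 = 0 → C_y = 975.3 N.
ΣF_x = 0: no horizontal applied forces, so C_x = 0.

C_x = 0, C_y = 975.3 N, D_y = 793.4 N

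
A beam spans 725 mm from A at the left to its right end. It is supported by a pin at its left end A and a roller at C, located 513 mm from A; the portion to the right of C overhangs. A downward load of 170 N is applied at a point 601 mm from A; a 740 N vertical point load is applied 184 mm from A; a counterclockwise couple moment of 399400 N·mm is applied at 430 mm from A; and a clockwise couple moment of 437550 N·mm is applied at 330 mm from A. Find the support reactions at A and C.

A_x = 0, A_y = 371.1 N, C_y = 538.9 N

ΣM about A: C_y·513 − 170·601 − 740·184 + 399400 − 437550 = 0 → C_y = 276480/513 = 538.947 ≈ 538.9 N.
ΣF_y = 0: A_y + 538.947 − 170 − 740 = 0 → A_y = 371.1 N.
ΣF_x = 0: no horizontal applied forces, so A_x = 0.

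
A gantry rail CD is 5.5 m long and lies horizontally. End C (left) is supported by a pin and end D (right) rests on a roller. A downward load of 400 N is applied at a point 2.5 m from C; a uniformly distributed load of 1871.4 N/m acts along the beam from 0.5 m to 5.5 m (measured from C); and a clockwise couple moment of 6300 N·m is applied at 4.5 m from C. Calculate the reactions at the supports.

C_x = 0, C_y = 3326 N, D_y = 6431 N

Resultant of the distributed load: 1871.4 × 5 = 9357 N at 3 m from C.
Moments about C: D_y·5.5 − 400·2.5 − (1871.4·5)·3 − 6300 = 0 → D_y = 35371/5.5 = 6431.09 ≈ 6431 N.
ΣF_y = 0: C_y + 6431.09 − 400 − 1871.4·5 = 0 → C_y = 3326 N.
ΣF_x = 0: no horizontal applied forces, so C_x = 0.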